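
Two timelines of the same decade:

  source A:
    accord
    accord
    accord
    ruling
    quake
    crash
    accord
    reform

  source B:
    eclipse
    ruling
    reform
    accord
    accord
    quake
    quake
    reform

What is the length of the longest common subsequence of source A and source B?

4

One common subsequence of length 4: accord at source A[1]=source B[4], then accord at source A[2]=source B[5], then quake at source A[5]=source B[7], then reform at source A[8]=source B[8], and the DP table's final entry dp[8][8] is also 4, so no common subsequence is longer.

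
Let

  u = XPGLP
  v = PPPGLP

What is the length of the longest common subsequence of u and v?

Match P at u[2]=v[3] → G at u[3]=v[4] → L at u[4]=v[5] → P at u[5]=v[6] — 4 characters in the same relative order in both. The LCS DP gives dp[5][6] = 4, so this is optimal.

4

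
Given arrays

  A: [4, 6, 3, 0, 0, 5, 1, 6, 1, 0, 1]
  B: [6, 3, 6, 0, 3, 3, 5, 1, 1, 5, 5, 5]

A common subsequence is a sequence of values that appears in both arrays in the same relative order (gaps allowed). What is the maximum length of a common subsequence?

Let dp[i][j] be the LCS length of the first i values of A and the first j values of B. dp[i][j] = dp[i-1][j-1]+1 when the i-th and j-th values match, else max(dp[i-1][j], dp[i][j-1]).
    ·  6  3  6  0  3  3  5  1  1  5  5  5
 ·  0  0  0  0  0  0  0  0  0  0  0  0  0
 4  0  0  0  0  0  0  0  0  0  0  0  0  0
 6  0  1  1  1  1  1  1  1  1  1  1  1  1
 3  0  1  2  2  2  2  2  2  2  2  2  2  2
 0  0  1  2  2  3  3  3  3  3  3  3  3  3
 0  0  1  2  2  3  3  3  3  3  3  3  3  3
 5  0  1  2  2  3  3  3  4  4  4  4  4  4
 1  0  1  2  2  3  3  3  4  5  5  5  5  5
 6  0  1  2  3  3  3  3  4  5  5  5  5  5
 1  0  1  2  3  3  3  3  4  5  6  6  6  6
 0  0  1  2  3  4  4  4  4  5  6  6  6  6
 1  0  1  2  3  4  4  4  4  5  6  6  6  6
dp[11][12] = 6. One LCS (by backtracking along matches): 6, 3, 0, 5, 1, 1.

6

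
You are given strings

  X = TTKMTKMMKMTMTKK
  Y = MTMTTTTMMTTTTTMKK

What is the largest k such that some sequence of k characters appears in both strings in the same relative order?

Taking T [1,5]; then T [2,6]; then T [5,7]; then M [7,8]; then M [8,9]; then T [11,14]; then M [12,15]; then K [14,16]; then K [15,17] gives a common subsequence of length 9. The LCS DP gives dp[15][17] = 9, so this is optimal.

9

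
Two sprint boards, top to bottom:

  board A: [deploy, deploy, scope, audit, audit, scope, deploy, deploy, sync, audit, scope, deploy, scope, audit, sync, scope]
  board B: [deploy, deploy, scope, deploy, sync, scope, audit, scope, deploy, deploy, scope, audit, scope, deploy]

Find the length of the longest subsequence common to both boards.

11

One common subsequence of length 11: deploy [1,1] → deploy [2,2] → scope [6,3] → deploy [8,4] → sync [9,5] → audit [10,7] → scope [11,8] → deploy [12,10] → scope [13,11] → audit [14,12] → scope [16,13]. Since dp[16][14] = 11, nothing longer is possible.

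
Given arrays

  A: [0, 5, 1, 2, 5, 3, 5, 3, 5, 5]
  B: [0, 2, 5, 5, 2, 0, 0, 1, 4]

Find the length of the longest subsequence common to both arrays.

4

Pick 0 [1,1] → 2 [4,2] → 5 [5,3] → 5 [7,4]; all 4 values appear in both, in order. dp[10][9] = 4 confirms this is the maximum.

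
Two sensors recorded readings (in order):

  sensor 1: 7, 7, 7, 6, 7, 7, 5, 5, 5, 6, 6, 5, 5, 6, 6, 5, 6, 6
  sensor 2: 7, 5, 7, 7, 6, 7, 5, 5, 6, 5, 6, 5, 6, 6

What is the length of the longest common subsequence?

One common subsequence of length 13: 7 [1,1]; then 7 [2,3]; then 7 [3,4]; then 6 [4,5]; then 7 [6,6]; then 5 [8,7]; then 5 [9,8]; then 6 [11,9]; then 5 [13,10]; then 6 [15,11]; then 5 [16,12]; then 6 [17,13]; then 6 [18,14]. The LCS DP gives dp[18][14] = 13, so this is optimal.

13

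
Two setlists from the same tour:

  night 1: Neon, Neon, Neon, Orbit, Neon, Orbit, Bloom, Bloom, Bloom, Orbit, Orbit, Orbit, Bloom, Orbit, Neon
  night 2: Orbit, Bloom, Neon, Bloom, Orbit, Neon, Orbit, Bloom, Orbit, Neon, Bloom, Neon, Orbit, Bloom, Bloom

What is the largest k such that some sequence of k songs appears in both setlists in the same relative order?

8

Match Neon [1,3] → Orbit [4,5] → Neon [5,6] → Orbit [6,7] → Bloom [7,8] → Bloom [8,11] → Bloom [9,14] → Bloom [13,15] — 8 songs in the same relative order in both. dp[15][15] = 8 confirms this is the maximum.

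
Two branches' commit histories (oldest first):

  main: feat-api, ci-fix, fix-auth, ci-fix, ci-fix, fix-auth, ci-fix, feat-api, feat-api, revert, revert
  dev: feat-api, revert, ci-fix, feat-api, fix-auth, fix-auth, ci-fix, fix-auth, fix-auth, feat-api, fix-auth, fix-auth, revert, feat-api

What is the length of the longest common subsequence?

7

One common subsequence of length 7: feat-api (main #1, dev #1), ci-fix (main #2, dev #3), fix-auth (main #3, dev #6), ci-fix (main #4, dev #7), fix-auth (main #6, dev #9), feat-api (main #8, dev #10), feat-api (main #9, dev #14), and the DP table's final entry dp[11][14] is also 7, so no common subsequence is longer.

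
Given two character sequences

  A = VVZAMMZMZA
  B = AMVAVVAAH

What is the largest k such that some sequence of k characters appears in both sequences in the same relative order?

Let dp[i][j] be the LCS length of the first i characters of A and the first j characters of B. dp[i][j] = dp[i-1][j-1]+1 when the i-th and j-th characters match, else max(dp[i-1][j], dp[i][j-1]).
    ·  A  M  V  A  V  V  A  A  H
 ·  0  0  0  0  0  0  0  0  0  0
 V  0  0  0  1  1  1  1  1  1  1
 V  0  0  0  1  1  2  2  2  2  2
 Z  0  0  0  1  1  2  2  2  2  2
 A  0  1  1  1  2  2  2  3  3  3
 M  0  1  2  2  2  2  2  3  3  3
 M  0  1  2  2  2  2  2  3  3  3
 Z  0  1  2  2  2  2  2  3  3  3
 M  0  1  2  2  2  2  2  3  3  3
 Z  0  1  2  2  2  2  2  3  3  3
 A  0  1  2  2  3  3  3  3  4  4
dp[10][9] = 4. One LCS (by backtracking along matches): VVAA.

4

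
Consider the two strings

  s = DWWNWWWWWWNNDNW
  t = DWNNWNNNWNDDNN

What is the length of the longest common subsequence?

One common subsequence of length 8: D at s[1]=t[1], then W at s[2]=t[2], then W at s[3]=t[5], then N at s[4]=t[8], then W at s[10]=t[9], then N at s[11]=t[10], then N at s[12]=t[13], then N at s[14]=t[14], and the DP table's final entry dp[15][14] is also 8, so no common subsequence is longer.

8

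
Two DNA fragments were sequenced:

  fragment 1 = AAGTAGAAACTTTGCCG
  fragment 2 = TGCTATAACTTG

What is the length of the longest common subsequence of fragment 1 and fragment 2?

9

Taking G [3,2], then T [4,4], then A [5,5], then A [8,7], then A [9,8], then C [10,9], then T [12,10], then T [13,11], then G [17,12] gives a common subsequence of length 9. dp[17][12] = 9 confirms this is the maximum.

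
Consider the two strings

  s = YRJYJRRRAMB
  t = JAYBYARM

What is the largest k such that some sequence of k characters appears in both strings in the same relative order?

4

Let dp[i][j] be the LCS length of the first i characters of s and the first j characters of t. dp[i][j] = dp[i-1][j-1]+1 when the i-th and j-th characters match, else max(dp[i-1][j], dp[i][j-1]).
    ·  J  A  Y  B  Y  A  R  M
 ·  0  0  0  0  0  0  0  0  0
 Y  0  0  0  1  1  1  1  1  1
 R  0  0  0  1  1  1  1  2  2
 J  0  1  1  1  1  1  1  2  2
 Y  0  1  1  2  2  2  2  2  2
 J  0  1  1  2  2  2  2  2  2
 R  0  1  1  2  2  2  2  3  3
 R  0  1  1  2  2  2  2  3  3
 R  0  1  1  2  2  2  2  3  3
 A  0  1  2  2  2  2  3  3  3
 M  0  1  2  2  2  2  3  3  4
 B  0  1  2  2  3  3  3  3  4
dp[11][8] = 4. One LCS (by backtracking along matches): YYRM.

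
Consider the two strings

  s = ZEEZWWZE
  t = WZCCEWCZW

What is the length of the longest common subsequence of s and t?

4

Let dp[i][j] be the LCS length of the first i characters of s and the first j characters of t. dp[i][j] = dp[i-1][j-1]+1 when the i-th and j-th characters match, else max(dp[i-1][j], dp[i][j-1]).
    ·  W  Z  C  C  E  W  C  Z  W
 ·  0  0  0  0  0  0  0  0  0  0
 Z  0  0  1  1  1  1  1  1  1  1
 E  0  0  1  1  1  2  2  2  2  2
 E  0  0  1  1  1  2  2  2  2  2
 Z  0  0  1  1  1  2  2  2  3  3
 W  0  1  1  1  1  2  3  3  3  4
 W  0  1  1  1  1  2  3  3  3  4
 Z  0  1  2  2  2  2  3  3  4  4
 E  0  1  2  2  2  3  3  3  4  4
dp[8][9] = 4. One LCS (by backtracking along matches): ZEZW.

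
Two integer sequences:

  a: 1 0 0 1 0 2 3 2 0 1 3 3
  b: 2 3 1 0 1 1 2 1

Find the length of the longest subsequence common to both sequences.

Match 1 at a[1]=b[3]; then 0 at a[2]=b[4]; then 1 at a[4]=b[6]; then 2 at a[8]=b[7]; then 1 at a[10]=b[8] — 5 values in the same relative order in both. Since dp[12][8] = 5, nothing longer is possible.

5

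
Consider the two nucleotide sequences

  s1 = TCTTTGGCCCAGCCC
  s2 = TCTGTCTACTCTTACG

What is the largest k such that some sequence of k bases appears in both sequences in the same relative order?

9

Match T [1,1], C [2,2], T [3,3], T [4,5], T [5,7], C [8,9], C [9,11], C [10,15], G [12,16] — 9 bases in the same relative order in both. Since dp[15][16] = 9, nothing longer is possible.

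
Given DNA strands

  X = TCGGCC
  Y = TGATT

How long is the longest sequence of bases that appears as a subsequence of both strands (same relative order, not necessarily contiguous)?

One common subsequence of length 2: T [1,1]; then G [3,2]. Since dp[6][5] = 2, nothing longer is possible.

2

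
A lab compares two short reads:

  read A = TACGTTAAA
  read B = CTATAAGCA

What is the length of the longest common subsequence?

Pick T at read A[1]=read B[2]; then A at read A[2]=read B[3]; then T at read A[6]=read B[4]; then A at read A[7]=read B[5]; then A at read A[8]=read B[6]; then A at read A[9]=read B[9]; all 6 bases appear in both, in order. dp[9][9] = 6 confirms this is the maximum.

6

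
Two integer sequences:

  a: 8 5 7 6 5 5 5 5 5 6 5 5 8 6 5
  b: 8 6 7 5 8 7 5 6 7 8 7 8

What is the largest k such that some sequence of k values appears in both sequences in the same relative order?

Match 8 [1,1] → 5 [2,4] → 7 [3,6] → 5 [9,7] → 6 [10,8] → 8 [13,12] — 6 values in the same relative order in both. Since dp[15][12] = 6, nothing longer is possible.

6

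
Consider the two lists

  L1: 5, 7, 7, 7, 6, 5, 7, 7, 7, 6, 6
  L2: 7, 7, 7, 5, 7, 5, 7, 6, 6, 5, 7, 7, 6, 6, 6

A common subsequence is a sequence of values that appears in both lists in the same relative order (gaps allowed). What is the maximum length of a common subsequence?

Taking 5 at L1[1]=L2[4]; then 7 at L1[2]=L2[5]; then 7 at L1[3]=L2[7]; then 6 at L1[5]=L2[9]; then 5 at L1[6]=L2[10]; then 7 at L1[7]=L2[11]; then 7 at L1[8]=L2[12]; then 6 at L1[10]=L2[14]; then 6 at L1[11]=L2[15] gives a common subsequence of length 9. dp[11][15] = 9 confirms this is the maximum.

9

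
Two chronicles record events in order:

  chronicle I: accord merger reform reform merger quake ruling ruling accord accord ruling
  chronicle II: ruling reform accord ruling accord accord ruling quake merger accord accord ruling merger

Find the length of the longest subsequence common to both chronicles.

6

One common subsequence of length 6: accord [1,3]; then ruling [7,4]; then ruling [8,7]; then accord [9,10]; then accord [10,11]; then ruling [11,12]. Since dp[11][13] = 6, nothing longer is possible.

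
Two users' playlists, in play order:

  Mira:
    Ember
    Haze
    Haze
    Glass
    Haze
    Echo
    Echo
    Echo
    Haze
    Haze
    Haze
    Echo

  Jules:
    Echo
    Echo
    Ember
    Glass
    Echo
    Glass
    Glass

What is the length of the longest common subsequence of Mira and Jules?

Taking Ember (Mira #1, Jules #3), Glass (Mira #4, Jules #4), Echo (Mira #6, Jules #5) gives a common subsequence of length 3. The LCS DP gives dp[12][7] = 3, so this is optimal.

3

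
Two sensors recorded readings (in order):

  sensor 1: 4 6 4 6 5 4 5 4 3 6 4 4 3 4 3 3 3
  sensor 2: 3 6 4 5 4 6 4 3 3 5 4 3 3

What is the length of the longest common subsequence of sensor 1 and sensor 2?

10

One common subsequence of length 10: 6 at sensor 1[2]=sensor 2[2], then 4 at sensor 1[3]=sensor 2[3], then 5 at sensor 1[5]=sensor 2[4], then 4 at sensor 1[6]=sensor 2[5], then 4 at sensor 1[8]=sensor 2[7], then 3 at sensor 1[9]=sensor 2[8], then 3 at sensor 1[13]=sensor 2[9], then 4 at sensor 1[14]=sensor 2[11], then 3 at sensor 1[16]=sensor 2[12], then 3 at sensor 1[17]=sensor 2[13]. dp[17][13] = 10 confirms this is the maximum.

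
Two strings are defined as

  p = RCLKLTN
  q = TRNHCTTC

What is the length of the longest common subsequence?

Let dp[i][j] be the LCS length of the first i characters of p and the first j characters of q. dp[i][j] = dp[i-1][j-1]+1 when the i-th and j-th characters match, else max(dp[i-1][j], dp[i][j-1]).
    ·  T  R  N  H  C  T  T  C
 ·  0  0  0  0  0  0  0  0  0
 R  0  0  1  1  1  1  1  1  1
 C  0  0  1  1  1  2  2  2  2
 L  0  0  1  1  1  2  2  2  2
 K  0  0  1  1  1  2  2  2  2
 L  0  0  1  1  1  2  2  2  2
 T  0  1  1  1  1  2  3  3  3
 N  0  1  1  2  2  2  3  3  3
dp[7][8] = 3. One LCS (by backtracking along matches): RCT.

3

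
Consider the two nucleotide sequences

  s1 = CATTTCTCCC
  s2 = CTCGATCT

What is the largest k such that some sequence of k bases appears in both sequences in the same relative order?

One common subsequence of length 5: C at s1[1]=s2[3] → A at s1[2]=s2[5] → T at s1[5]=s2[6] → C at s1[6]=s2[7] → T at s1[7]=s2[8], and the DP table's final entry dp[10][8] is also 5, so no common subsequence is longer.

5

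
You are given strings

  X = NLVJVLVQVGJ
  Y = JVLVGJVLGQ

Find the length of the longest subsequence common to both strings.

Let dp[i][j] be the LCS length of the first i characters of X and the first j characters of Y. dp[i][j] = dp[i-1][j-1]+1 when the i-th and j-th characters match, else max(dp[i-1][j], dp[i][j-1]).
    ·  J  V  L  V  G  J  V  L  G  Q
 ·  0  0  0  0  0  0  0  0  0  0  0
 N  0  0  0  0  0  0  0  0  0  0  0
 L  0  0  0  1  1  1  1  1  1  1  1
 V  0  0  1  1  2  2  2  2  2  2  2
 J  0  1  1  1  2  2  3  3  3  3  3
 V  0  1  2  2  2  2  3  4  4  4  4
 L  0  1  2  3  3  3  3  4  5  5  5
 V  0  1  2  3  4  4  4  4  5  5  5
 Q  0  1  2  3  4  4  4  4  5  5  6
 V  0  1  2  3  4  4  4  5  5  5  6
 G  0  1  2  3  4  5  5  5  5  6  6
 J  0  1  2  3  4  5  6  6  6  6  6
dp[11][10] = 6. One LCS (by backtracking along matches): LVJVLQ.

6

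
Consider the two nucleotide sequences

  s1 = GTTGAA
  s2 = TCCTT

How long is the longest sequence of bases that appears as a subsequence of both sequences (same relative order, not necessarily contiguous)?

Pick T at s1[2]=s2[4], T at s1[3]=s2[5]; all 2 bases appear in both, in order, and the DP table's final entry dp[6][5] is also 2, so no common subsequence is longer.

2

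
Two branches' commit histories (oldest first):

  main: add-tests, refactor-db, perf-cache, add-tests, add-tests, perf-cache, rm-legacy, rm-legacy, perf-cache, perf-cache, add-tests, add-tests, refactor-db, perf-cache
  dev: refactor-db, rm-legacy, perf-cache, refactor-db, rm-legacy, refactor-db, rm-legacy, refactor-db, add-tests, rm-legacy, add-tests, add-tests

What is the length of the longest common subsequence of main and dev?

Match refactor-db [2,1], then perf-cache [3,3], then add-tests [5,9], then rm-legacy [8,10], then add-tests [11,11], then add-tests [12,12] — 6 commits in the same relative order in both. Since dp[14][12] = 6, nothing longer is possible.

6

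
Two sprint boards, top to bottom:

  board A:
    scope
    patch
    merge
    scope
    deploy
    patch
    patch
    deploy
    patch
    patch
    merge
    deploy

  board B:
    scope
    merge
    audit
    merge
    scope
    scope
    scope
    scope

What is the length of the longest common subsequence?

3

Match scope [1,1]; then merge [3,4]; then scope [4,8] — 3 tasks in the same relative order in both. dp[12][8] = 3 confirms this is the maximum.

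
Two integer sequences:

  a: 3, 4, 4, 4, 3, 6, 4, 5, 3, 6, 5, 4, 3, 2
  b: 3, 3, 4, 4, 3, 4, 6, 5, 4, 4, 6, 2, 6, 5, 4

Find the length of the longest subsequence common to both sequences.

One common subsequence of length 9: 3 (a #1, b #2), then 4 (a #2, b #3), then 4 (a #3, b #4), then 4 (a #4, b #6), then 6 (a #6, b #7), then 4 (a #7, b #10), then 6 (a #10, b #13), then 5 (a #11, b #14), then 4 (a #12, b #15). The LCS DP gives dp[14][15] = 9, so this is optimal.

9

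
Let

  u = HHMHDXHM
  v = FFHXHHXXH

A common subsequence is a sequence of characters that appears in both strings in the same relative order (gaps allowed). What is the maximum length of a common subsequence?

5

Taking H (u #1, v #3), H (u #2, v #5), H (u #4, v #6), X (u #6, v #8), H (u #7, v #9) gives a common subsequence of length 5, and the DP table's final entry dp[8][9] is also 5, so no common subsequence is longer.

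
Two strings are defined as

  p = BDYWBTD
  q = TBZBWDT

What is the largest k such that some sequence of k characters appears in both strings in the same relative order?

3

Let dp[i][j] be the LCS length of the first i characters of p and the first j characters of q. dp[i][j] = dp[i-1][j-1]+1 when the i-th and j-th characters match, else max(dp[i-1][j], dp[i][j-1]).
    ·  T  B  Z  B  W  D  T
 ·  0  0  0  0  0  0  0  0
 B  0  0  1  1  1  1  1  1
 D  0  0  1  1  1  1  2  2
 Y  0  0  1  1  1  1  2  2
 W  0  0  1  1  1  2  2  2
 B  0  0  1  1  2  2  2  2
 T  0  1  1  1  2  2  2  3
 D  0  1  1  1  2  2  3  3
dp[7][7] = 3. One LCS (by backtracking along matches): BDT.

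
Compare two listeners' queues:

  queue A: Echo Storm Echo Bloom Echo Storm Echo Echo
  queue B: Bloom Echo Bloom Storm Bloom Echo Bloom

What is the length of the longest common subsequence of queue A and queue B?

One common subsequence of length 4: Echo [1,2] → Storm [2,4] → Echo [3,6] → Bloom [4,7], and the DP table's final entry dp[8][7] is also 4, so no common subsequence is longer.

4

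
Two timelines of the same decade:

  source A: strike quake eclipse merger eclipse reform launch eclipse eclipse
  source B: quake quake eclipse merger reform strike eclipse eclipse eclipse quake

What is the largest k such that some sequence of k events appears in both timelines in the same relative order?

Match quake (source A #2, source B #2); then eclipse (source A #3, source B #3); then merger (source A #4, source B #4); then eclipse (source A #5, source B #7); then eclipse (source A #8, source B #8); then eclipse (source A #9, source B #9) — 6 events in the same relative order in both. dp[9][10] = 6 confirms this is the maximum.

6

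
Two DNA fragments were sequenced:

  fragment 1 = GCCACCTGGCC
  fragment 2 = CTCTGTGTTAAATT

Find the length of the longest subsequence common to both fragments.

Match C (fragment 1 #2, fragment 2 #1) → C (fragment 1 #6, fragment 2 #3) → T (fragment 1 #7, fragment 2 #4) → G (fragment 1 #8, fragment 2 #5) → G (fragment 1 #9, fragment 2 #7) — 5 bases in the same relative order in both. dp[11][14] = 5 confirms this is the maximum.

5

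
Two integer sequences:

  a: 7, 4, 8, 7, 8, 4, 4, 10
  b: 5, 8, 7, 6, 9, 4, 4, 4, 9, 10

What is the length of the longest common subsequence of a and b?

5

Let dp[i][j] be the LCS length of the first i values of a and the first j values of b. dp[i][j] = dp[i-1][j-1]+1 when the i-th and j-th values match, else max(dp[i-1][j], dp[i][j-1]).
    ·  5  8  7  6  9  4  4  4  9 10
 ·  0  0  0  0  0  0  0  0  0  0  0
 7  0  0  0  1  1  1  1  1  1  1  1
 4  0  0  0  1  1  1  2  2  2  2  2
 8  0  0  1  1  1  1  2  2  2  2  2
 7  0  0  1  2  2  2  2  2  2  2  2
 8  0  0  1  2  2  2  2  2  2  2  2
 4  0  0  1  2  2  2  3  3  3  3  3
 4  0  0  1  2  2  2  3  4  4  4  4
10  0  0  1  2  2  2  3  4  4  4  5
dp[8][10] = 5. One LCS (by backtracking along matches): 7, 4, 4, 4, 10.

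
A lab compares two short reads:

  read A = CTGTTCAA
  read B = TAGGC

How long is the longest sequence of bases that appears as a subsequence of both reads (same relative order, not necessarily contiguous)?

3

Pick T (read A #2, read B #1) → G (read A #3, read B #4) → C (read A #6, read B #5); all 3 bases appear in both, in order. dp[8][5] = 3 confirms this is the maximum.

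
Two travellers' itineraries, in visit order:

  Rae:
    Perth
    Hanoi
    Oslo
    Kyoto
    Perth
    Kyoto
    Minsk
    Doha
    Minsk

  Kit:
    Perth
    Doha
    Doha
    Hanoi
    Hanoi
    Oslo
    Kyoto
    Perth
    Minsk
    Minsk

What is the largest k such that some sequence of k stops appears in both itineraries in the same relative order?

7

Pick Perth [1,1], then Hanoi [2,5], then Oslo [3,6], then Kyoto [4,7], then Perth [5,8], then Minsk [7,9], then Minsk [9,10]; all 7 stops appear in both, in order. The LCS DP gives dp[9][10] = 7, so this is optimal.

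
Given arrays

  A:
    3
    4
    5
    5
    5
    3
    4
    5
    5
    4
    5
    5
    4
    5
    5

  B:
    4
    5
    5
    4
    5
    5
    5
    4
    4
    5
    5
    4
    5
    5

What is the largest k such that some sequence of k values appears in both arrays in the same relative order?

12

One common subsequence of length 12: 4 [2,1], then 5 [3,2], then 5 [4,3], then 5 [5,5], then 5 [8,6], then 5 [9,7], then 4 [10,9], then 5 [11,10], then 5 [12,11], then 4 [13,12], then 5 [14,13], then 5 [15,14]. The LCS DP gives dp[15][14] = 12, so this is optimal.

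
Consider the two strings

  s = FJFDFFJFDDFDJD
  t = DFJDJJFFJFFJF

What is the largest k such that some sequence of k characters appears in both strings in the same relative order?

9

Pick F (s #1, t #2), J (s #2, t #3), D (s #4, t #4), F (s #5, t #7), F (s #6, t #8), J (s #7, t #9), F (s #8, t #10), F (s #11, t #11), J (s #13, t #12); all 9 characters appear in both, in order. The LCS DP gives dp[14][13] = 9, so this is optimal.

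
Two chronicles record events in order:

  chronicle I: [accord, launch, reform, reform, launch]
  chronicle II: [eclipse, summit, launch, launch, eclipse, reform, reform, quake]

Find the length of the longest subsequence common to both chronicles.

3

Taking launch [2,4]; then reform [3,6]; then reform [4,7] gives a common subsequence of length 3. dp[5][8] = 3 confirms this is the maximum.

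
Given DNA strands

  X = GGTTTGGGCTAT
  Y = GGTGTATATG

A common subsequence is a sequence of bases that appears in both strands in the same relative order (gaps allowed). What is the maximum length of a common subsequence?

7

Match G (X #1, Y #1) → G (X #2, Y #2) → T (X #3, Y #3) → T (X #4, Y #5) → T (X #10, Y #7) → A (X #11, Y #8) → T (X #12, Y #9) — 7 bases in the same relative order in both. The LCS DP gives dp[12][10] = 7, so this is optimal.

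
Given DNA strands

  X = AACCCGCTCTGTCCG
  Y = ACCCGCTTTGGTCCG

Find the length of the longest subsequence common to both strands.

Match A (X #2, Y #1) → C (X #3, Y #2) → C (X #4, Y #3) → C (X #5, Y #4) → G (X #6, Y #5) → C (X #7, Y #6) → T (X #8, Y #8) → T (X #10, Y #9) → G (X #11, Y #11) → T (X #12, Y #12) → C (X #13, Y #13) → C (X #14, Y #14) → G (X #15, Y #15) — 13 bases in the same relative order in both. dp[15][15] = 13 confirms this is the maximum.

13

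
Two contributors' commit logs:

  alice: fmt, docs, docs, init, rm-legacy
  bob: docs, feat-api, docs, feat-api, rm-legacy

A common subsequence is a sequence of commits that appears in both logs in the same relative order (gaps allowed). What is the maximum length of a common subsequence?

3

Match docs [2,1], then docs [3,3], then rm-legacy [5,5] — 3 commits in the same relative order in both. The LCS DP gives dp[5][5] = 3, so this is optimal.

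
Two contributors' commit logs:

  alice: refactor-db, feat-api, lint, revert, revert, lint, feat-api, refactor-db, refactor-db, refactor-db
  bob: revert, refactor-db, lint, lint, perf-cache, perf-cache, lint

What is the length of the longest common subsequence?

Match refactor-db (alice #1, bob #2) → lint (alice #3, bob #4) → lint (alice #6, bob #7) — 3 commits in the same relative order in both. Since dp[10][7] = 3, nothing longer is possible.

3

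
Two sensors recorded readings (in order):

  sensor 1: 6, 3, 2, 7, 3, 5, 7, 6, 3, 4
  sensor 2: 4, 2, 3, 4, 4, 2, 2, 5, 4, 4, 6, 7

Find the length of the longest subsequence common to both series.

4

Taking 3 (sensor 1 #2, sensor 2 #3), 2 (sensor 1 #3, sensor 2 #7), 5 (sensor 1 #6, sensor 2 #8), 7 (sensor 1 #7, sensor 2 #12) gives a common subsequence of length 4. The LCS DP gives dp[10][12] = 4, so this is optimal.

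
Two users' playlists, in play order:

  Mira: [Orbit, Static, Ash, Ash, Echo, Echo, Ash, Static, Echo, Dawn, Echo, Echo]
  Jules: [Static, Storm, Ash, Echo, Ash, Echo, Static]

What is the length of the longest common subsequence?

5

Taking Static (Mira #2, Jules #1), then Ash (Mira #3, Jules #3), then Ash (Mira #4, Jules #5), then Echo (Mira #6, Jules #6), then Static (Mira #8, Jules #7) gives a common subsequence of length 5. Since dp[12][7] = 5, nothing longer is possible.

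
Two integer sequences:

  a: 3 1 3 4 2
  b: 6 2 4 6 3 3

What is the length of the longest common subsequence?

2

Let dp[i][j] be the LCS length of the first i values of a and the first j values of b. dp[i][j] = dp[i-1][j-1]+1 when the i-th and j-th values match, else max(dp[i-1][j], dp[i][j-1]).
    ·  6  2  4  6  3  3
 ·  0  0  0  0  0  0  0
 3  0  0  0  0  0  1  1
 1  0  0  0  0  0  1  1
 3  0  0  0  0  0  1  2
 4  0  0  0  1  1  1  2
 2  0  0  1  1  1  1  2
dp[5][6] = 2. One LCS (by backtracking along matches): 3, 3.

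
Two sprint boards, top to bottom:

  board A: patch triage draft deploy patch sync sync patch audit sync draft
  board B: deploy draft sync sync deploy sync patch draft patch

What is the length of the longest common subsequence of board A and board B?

Pick draft at board A[3]=board B[2], then deploy at board A[4]=board B[5], then sync at board A[7]=board B[6], then patch at board A[8]=board B[7], then draft at board A[11]=board B[8]; all 5 tasks appear in both, in order, and the DP table's final entry dp[11][9] is also 5, so no common subsequence is longer.

5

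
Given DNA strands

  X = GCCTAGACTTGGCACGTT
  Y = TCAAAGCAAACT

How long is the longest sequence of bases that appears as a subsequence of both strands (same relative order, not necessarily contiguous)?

8

Taking C (X #2, Y #2) → A (X #5, Y #4) → A (X #7, Y #5) → G (X #12, Y #6) → C (X #13, Y #7) → A (X #14, Y #10) → C (X #15, Y #11) → T (X #18, Y #12) gives a common subsequence of length 8. dp[18][12] = 8 confirms this is the maximum.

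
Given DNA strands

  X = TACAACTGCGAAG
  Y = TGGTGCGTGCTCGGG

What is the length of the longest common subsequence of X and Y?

One common subsequence of length 7: T at X[1]=Y[4] → C at X[3]=Y[6] → C at X[6]=Y[10] → T at X[7]=Y[11] → G at X[8]=Y[13] → G at X[10]=Y[14] → G at X[13]=Y[15]. Since dp[13][15] = 7, nothing longer is possible.

7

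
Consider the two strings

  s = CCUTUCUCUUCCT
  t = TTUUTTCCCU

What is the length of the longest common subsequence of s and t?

6

Pick T (s #4, t #2), then U (s #5, t #3), then U (s #7, t #4), then C (s #8, t #7), then C (s #11, t #8), then C (s #12, t #9); all 6 characters appear in both, in order, and the DP table's final entry dp[13][10] is also 6, so no common subsequence is longer.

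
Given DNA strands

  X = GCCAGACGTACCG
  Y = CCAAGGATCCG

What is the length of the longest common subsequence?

9

Match C at X[2]=Y[1], then C at X[3]=Y[2], then A at X[4]=Y[4], then G at X[5]=Y[6], then A at X[6]=Y[7], then T at X[9]=Y[8], then C at X[11]=Y[9], then C at X[12]=Y[10], then G at X[13]=Y[11] — 9 bases in the same relative order in both. Since dp[13][11] = 9, nothing longer is possible.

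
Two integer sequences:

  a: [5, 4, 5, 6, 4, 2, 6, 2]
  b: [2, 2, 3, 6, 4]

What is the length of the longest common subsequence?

Let dp[i][j] be the LCS length of the first i values of a and the first j values of b. dp[i][j] = dp[i-1][j-1]+1 when the i-th and j-th values match, else max(dp[i-1][j], dp[i][j-1]).
    ·  2  2  3  6  4
 ·  0  0  0  0  0  0
 5  0  0  0  0  0  0
 4  0  0  0  0  0  1
 5  0  0  0  0  0  1
 6  0  0  0  0  1  1
 4  0  0  0  0  1  2
 2  0  1  1  1  1  2
 6  0  1  1  1  2  2
 2  0  1  2  2  2  2
dp[8][5] = 2. One LCS (by backtracking along matches): 6, 4.

2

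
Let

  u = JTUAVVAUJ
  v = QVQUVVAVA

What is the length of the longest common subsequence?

4

One common subsequence of length 4: U at u[3]=v[4], then A at u[4]=v[7], then V at u[6]=v[8], then A at u[7]=v[9]. Since dp[9][9] = 4, nothing longer is possible.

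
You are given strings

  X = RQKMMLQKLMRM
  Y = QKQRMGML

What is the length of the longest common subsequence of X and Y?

Taking Q (X #2, Y #1), then K (X #3, Y #2), then M (X #4, Y #5), then M (X #5, Y #7), then L (X #9, Y #8) gives a common subsequence of length 5, and the DP table's final entry dp[12][8] is also 5, so no common subsequence is longer.

5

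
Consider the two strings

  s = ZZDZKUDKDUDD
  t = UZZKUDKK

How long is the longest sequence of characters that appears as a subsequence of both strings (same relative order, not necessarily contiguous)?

Pick Z [2,2], Z [4,3], K [5,4], U [6,5], D [7,6], K [8,8]; all 6 characters appear in both, in order. The LCS DP gives dp[12][8] = 6, so this is optimal.

6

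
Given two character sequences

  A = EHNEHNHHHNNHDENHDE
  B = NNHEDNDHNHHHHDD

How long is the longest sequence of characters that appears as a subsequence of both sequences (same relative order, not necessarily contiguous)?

10

One common subsequence of length 10: E (A #1, B #4); then N (A #3, B #6); then H (A #5, B #8); then N (A #6, B #9); then H (A #7, B #10); then H (A #8, B #11); then H (A #9, B #12); then H (A #12, B #13); then D (A #13, B #14); then D (A #17, B #15). dp[18][15] = 10 confirms this is the maximum.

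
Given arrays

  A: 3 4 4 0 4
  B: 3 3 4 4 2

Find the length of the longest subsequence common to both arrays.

One common subsequence of length 3: 3 at A[1]=B[2]; then 4 at A[2]=B[3]; then 4 at A[3]=B[4]. Since dp[5][5] = 3, nothing longer is possible.

3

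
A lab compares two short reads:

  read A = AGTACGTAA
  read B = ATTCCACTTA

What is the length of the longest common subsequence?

6

One common subsequence of length 6: A [1,1] → T [3,3] → A [4,6] → C [5,7] → T [7,9] → A [9,10], and the DP table's final entry dp[9][10] is also 6, so no common subsequence is longer.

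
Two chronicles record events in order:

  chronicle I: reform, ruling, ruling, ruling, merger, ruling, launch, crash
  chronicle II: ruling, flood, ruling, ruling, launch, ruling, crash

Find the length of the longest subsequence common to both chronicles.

Match ruling [2,1]; then ruling [3,3]; then ruling [4,4]; then ruling [6,6]; then crash [8,7] — 5 events in the same relative order in both. The LCS DP gives dp[8][7] = 5, so this is optimal.

5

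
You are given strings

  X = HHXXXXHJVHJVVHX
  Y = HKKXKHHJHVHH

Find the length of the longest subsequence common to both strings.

One common subsequence of length 7: H [1,1] → H [2,6] → H [7,7] → J [8,8] → V [9,10] → H [10,11] → H [14,12]. The LCS DP gives dp[15][12] = 7, so this is optimal.

7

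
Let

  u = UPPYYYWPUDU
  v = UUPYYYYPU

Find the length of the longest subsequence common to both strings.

Let dp[i][j] be the LCS length of the first i characters of u and the first j characters of v. dp[i][j] = dp[i-1][j-1]+1 when the i-th and j-th characters match, else max(dp[i-1][j], dp[i][j-1]).
    ·  U  U  P  Y  Y  Y  Y  P  U
 ·  0  0  0  0  0  0  0  0  0  0
 U  0  1  1  1  1  1  1  1  1  1
 P  0  1  1  2  2  2  2  2  2  2
 P  0  1  1  2  2  2  2  2  3  3
 Y  0  1  1  2  3  3  3  3  3  3
 Y  0  1  1  2  3  4  4  4  4  4
 Y  0  1  1  2  3  4  5  5  5  5
 W  0  1  1  2  3  4  5  5  5  5
 P  0  1  1  2  3  4  5  5  6  6
 U  0  1  2  2  3  4  5  5  6  7
 D  0  1  2  2  3  4  5  5  6  7
 U  0  1  2  2  3  4  5  5  6  7
dp[11][9] = 7. One LCS (by backtracking along matches): UPYYYPU.

7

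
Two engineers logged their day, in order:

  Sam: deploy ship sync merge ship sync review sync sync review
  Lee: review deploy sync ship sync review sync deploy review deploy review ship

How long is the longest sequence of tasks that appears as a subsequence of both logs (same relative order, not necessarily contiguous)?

7

Match deploy [1,2]; then sync [3,3]; then ship [5,4]; then sync [6,5]; then review [7,6]; then sync [8,7]; then review [10,11] — 7 tasks in the same relative order in both. dp[10][12] = 7 confirms this is the maximum.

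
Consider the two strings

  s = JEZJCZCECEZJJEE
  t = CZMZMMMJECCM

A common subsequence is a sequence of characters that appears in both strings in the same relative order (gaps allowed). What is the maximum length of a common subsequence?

5

One common subsequence of length 5: C (s #5, t #1), then Z (s #6, t #2), then Z (s #11, t #4), then J (s #13, t #8), then E (s #14, t #9). Since dp[15][12] = 5, nothing longer is possible.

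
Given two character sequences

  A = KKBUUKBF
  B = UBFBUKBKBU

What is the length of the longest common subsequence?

4

Taking K [1,6], then K [2,8], then B [3,9], then U [5,10] gives a common subsequence of length 4, and the DP table's final entry dp[8][10] is also 4, so no common subsequence is longer.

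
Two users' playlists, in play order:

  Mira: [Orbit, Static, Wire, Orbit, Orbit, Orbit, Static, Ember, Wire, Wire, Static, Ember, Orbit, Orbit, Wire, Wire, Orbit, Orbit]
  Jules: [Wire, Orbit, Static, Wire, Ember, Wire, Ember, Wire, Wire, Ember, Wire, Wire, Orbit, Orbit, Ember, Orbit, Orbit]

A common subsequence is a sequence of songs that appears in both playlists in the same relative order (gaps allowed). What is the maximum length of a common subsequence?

11

One common subsequence of length 11: Orbit at Mira[1]=Jules[2] → Static at Mira[2]=Jules[3] → Wire at Mira[3]=Jules[6] → Ember at Mira[8]=Jules[7] → Wire at Mira[9]=Jules[8] → Wire at Mira[10]=Jules[9] → Ember at Mira[12]=Jules[10] → Orbit at Mira[13]=Jules[13] → Orbit at Mira[14]=Jules[14] → Orbit at Mira[17]=Jules[16] → Orbit at Mira[18]=Jules[17], and the DP table's final entry dp[18][17] is also 11, so no common subsequence is longer.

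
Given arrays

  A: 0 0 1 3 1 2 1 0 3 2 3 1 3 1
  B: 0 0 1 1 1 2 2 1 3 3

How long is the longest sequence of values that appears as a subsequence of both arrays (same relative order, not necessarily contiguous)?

8

Let dp[i][j] be the LCS length of the first i values of A and the first j values of B. dp[i][j] = dp[i-1][j-1]+1 when the i-th and j-th values match, else max(dp[i-1][j], dp[i][j-1]).
    ·  0  0  1  1  1  2  2  1  3  3
 ·  0  0  0  0  0  0  0  0  0  0  0
 0  0  1  1  1  1  1  1  1  1  1  1
 0  0  1  2  2  2  2  2  2  2  2  2
 1  0  1  2  3  3  3  3  3  3  3  3
 3  0  1  2  3  3  3  3  3  3  4  4
 1  0  1  2  3  4  4  4  4  4  4  4
 2  0  1  2  3  4  4  5  5  5  5  5
 1  0  1  2  3  4  5  5  5  6  6  6
 0  0  1  2  3  4  5  5  5  6  6  6
 3  0  1  2  3  4  5  5  5  6  7  7
 2  0  1  2  3  4  5  6  6  6  7  7
 3  0  1  2  3  4  5  6  6  6  7  8
 1  0  1  2  3  4  5  6  6  7  7  8
 3  0  1  2  3  4  5  6  6  7  8  8
 1  0  1  2  3  4  5  6  6  7  8  8
dp[14][10] = 8. One LCS (by backtracking along matches): 0, 0, 1, 1, 2, 1, 3, 3.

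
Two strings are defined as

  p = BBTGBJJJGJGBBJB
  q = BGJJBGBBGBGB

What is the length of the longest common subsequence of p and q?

Pick B (p #2, q #1); then G (p #4, q #2); then J (p #6, q #3); then J (p #7, q #4); then G (p #9, q #6); then G (p #11, q #9); then B (p #12, q #10); then B (p #15, q #12); all 8 characters appear in both, in order, and the DP table's final entry dp[15][12] is also 8, so no common subsequence is longer.

8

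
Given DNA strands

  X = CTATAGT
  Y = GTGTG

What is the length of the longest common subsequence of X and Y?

3

Match T at X[2]=Y[2]; then T at X[4]=Y[4]; then G at X[6]=Y[5] — 3 bases in the same relative order in both. The LCS DP gives dp[7][5] = 3, so this is optimal.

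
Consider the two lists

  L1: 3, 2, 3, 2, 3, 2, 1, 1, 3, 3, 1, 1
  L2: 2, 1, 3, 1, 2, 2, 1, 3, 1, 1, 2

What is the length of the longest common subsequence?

One common subsequence of length 8: 2 at L1[2]=L2[1], 3 at L1[3]=L2[3], 2 at L1[4]=L2[5], 2 at L1[6]=L2[6], 1 at L1[8]=L2[7], 3 at L1[10]=L2[8], 1 at L1[11]=L2[9], 1 at L1[12]=L2[10], and the DP table's final entry dp[12][11] is also 8, so no common subsequence is longer.

8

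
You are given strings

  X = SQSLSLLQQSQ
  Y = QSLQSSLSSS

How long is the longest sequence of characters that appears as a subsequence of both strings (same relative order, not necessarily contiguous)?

Let dp[i][j] be the LCS length of the first i characters of X and the first j characters of Y. dp[i][j] = dp[i-1][j-1]+1 when the i-th and j-th characters match, else max(dp[i-1][j], dp[i][j-1]).
    ·  Q  S  L  Q  S  S  L  S  S  S
 ·  0  0  0  0  0  0  0  0  0  0  0
 S  0  0  1  1  1  1  1  1  1  1  1
 Q  0  1  1  1  2  2  2  2  2  2  2
 S  0  1  2  2  2  3  3  3  3  3  3
 L  0  1  2  3  3  3  3  4  4  4  4
 S  0  1  2  3  3  4  4  4  5  5  5
 L  0  1  2  3  3  4  4  5  5  5  5
 L  0  1  2  3  3  4  4  5  5  5  5
 Q  0  1  2  3  4  4  4  5  5  5  5
 Q  0  1  2  3  4  4  4  5  5  5  5
 S  0  1  2  3  4  5  5  5  6  6  6
 Q  0  1  2  3  4  5  5  5  6  6  6
dp[11][10] = 6. One LCS (by backtracking along matches): SQSLSS.

6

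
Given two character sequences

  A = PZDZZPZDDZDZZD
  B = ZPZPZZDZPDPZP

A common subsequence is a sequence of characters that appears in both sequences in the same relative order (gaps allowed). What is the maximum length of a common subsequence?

8

One common subsequence of length 8: P (A #1, B #2), Z (A #2, B #3), Z (A #5, B #5), Z (A #7, B #6), D (A #9, B #7), Z (A #10, B #8), D (A #11, B #10), Z (A #12, B #12). The LCS DP gives dp[14][13] = 8, so this is optimal.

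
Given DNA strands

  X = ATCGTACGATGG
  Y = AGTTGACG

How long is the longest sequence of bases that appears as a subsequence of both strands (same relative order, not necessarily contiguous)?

One common subsequence of length 6: A (X #1, Y #1), then T (X #2, Y #4), then G (X #4, Y #5), then A (X #6, Y #6), then C (X #7, Y #7), then G (X #12, Y #8). Since dp[12][8] = 6, nothing longer is possible.

6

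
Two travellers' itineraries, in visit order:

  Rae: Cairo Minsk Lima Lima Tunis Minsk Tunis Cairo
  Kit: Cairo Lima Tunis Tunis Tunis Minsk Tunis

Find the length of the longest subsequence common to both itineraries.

5

Taking Cairo at Rae[1]=Kit[1]; then Lima at Rae[3]=Kit[2]; then Tunis at Rae[5]=Kit[5]; then Minsk at Rae[6]=Kit[6]; then Tunis at Rae[7]=Kit[7] gives a common subsequence of length 5, and the DP table's final entry dp[8][7] is also 5, so no common subsequence is longer.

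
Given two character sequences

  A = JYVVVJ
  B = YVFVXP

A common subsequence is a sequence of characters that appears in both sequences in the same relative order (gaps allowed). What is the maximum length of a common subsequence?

Let dp[i][j] be the LCS length of the first i characters of A and the first j characters of B. dp[i][j] = dp[i-1][j-1]+1 when the i-th and j-th characters match, else max(dp[i-1][j], dp[i][j-1]).
    ·  Y  V  F  V  X  P
 ·  0  0  0  0  0  0  0
 J  0  0  0  0  0  0  0
 Y  0  1  1  1  1  1  1
 V  0  1  2  2  2  2  2
 V  0  1  2  2  3  3  3
 V  0  1  2  2  3  3  3
 J  0  1  2  2  3  3  3
dp[6][6] = 3. One LCS (by backtracking along matches): YVV.

3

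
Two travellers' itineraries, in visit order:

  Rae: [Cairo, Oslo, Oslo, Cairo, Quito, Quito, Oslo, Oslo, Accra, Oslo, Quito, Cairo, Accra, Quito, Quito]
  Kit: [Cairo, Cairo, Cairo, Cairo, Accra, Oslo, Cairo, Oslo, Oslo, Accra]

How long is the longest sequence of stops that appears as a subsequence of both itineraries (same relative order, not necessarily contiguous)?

6

One common subsequence of length 6: Cairo [1,4], Oslo [3,6], Cairo [4,7], Oslo [8,8], Oslo [10,9], Accra [13,10]. The LCS DP gives dp[15][10] = 6, so this is optimal.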